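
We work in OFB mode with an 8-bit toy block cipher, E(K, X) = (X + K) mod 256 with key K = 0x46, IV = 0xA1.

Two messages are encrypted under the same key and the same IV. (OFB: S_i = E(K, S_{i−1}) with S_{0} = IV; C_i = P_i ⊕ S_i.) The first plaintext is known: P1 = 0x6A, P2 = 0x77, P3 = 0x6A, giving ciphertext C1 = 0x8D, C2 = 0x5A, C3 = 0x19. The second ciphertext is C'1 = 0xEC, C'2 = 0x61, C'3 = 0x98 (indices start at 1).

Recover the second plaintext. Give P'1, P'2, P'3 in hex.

In OFB with a reused IV, both messages share the same keystream S_i, so C_i ⊕ C'_i = P_i ⊕ P'_i and thus P'_i = P_i ⊕ C_i ⊕ C'_i.
P'1: 0x6A ⊕ 0x8D ⊕ 0xEC = 0x0B.
P'2: 0x77 ⊕ 0x5A ⊕ 0x61 = 0x4C.
P'3: 0x6A ⊕ 0x19 ⊕ 0x98 = 0xEB.

P'1 = 0x0B, P'2 = 0x4C, P'3 = 0xEB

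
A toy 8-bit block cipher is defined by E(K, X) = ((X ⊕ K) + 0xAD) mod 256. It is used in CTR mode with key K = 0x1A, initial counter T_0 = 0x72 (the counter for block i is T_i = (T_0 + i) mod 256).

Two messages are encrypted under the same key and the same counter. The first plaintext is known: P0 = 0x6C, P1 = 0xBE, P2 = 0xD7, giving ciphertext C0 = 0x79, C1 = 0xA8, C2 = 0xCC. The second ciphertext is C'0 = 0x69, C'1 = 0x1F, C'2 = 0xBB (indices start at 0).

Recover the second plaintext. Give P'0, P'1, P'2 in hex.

P'0 = 0x7C, P'1 = 0x09, P'2 = 0xA0

In CTR with a reused counter, both messages share the same keystream S_i, so C_i ⊕ C'_i = P_i ⊕ P'_i and thus P'_i = P_i ⊕ C_i ⊕ C'_i.
P'0: 0x6C ⊕ 0x79 ⊕ 0x69 = 0x7C.
P'1: 0xBE ⊕ 0xA8 ⊕ 0x1F = 0x09.
P'2: 0xD7 ⊕ 0xCC ⊕ 0xBB = 0xA0.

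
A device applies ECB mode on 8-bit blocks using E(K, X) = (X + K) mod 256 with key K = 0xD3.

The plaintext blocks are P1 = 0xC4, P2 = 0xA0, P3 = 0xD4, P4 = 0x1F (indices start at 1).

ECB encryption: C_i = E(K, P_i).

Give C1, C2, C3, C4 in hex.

C1 = 0x97, C2 = 0x73, C3 = 0xA7, C4 = 0xF2

C1: E(K, 0xC4) = 0x97.
C2: E(K, 0xA0) = 0x73.
C3: E(K, 0xD4) = 0xA7.
C4: E(K, 0x1F) = 0xF2.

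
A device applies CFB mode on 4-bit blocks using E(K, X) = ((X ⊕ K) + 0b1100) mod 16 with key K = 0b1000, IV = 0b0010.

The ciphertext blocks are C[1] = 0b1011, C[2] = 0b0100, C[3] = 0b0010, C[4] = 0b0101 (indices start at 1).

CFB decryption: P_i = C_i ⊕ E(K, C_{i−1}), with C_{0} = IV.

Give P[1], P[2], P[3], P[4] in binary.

P[1] = 0b1101, P[2] = 0b1011, P[3] = 0b1010, P[4] = 0b0011

P[1]: E(K, 0b0010) = 0b0110; 0b1011 ⊕ 0b0110 = 0b1101.
P[2]: E(K, 0b1011) = 0b1111; 0b0100 ⊕ 0b1111 = 0b1011.
P[3]: E(K, 0b0100) = 0b1000; 0b0010 ⊕ 0b1000 = 0b1010.
P[4]: E(K, 0b0010) = 0b0110; 0b0101 ⊕ 0b0110 = 0b0011.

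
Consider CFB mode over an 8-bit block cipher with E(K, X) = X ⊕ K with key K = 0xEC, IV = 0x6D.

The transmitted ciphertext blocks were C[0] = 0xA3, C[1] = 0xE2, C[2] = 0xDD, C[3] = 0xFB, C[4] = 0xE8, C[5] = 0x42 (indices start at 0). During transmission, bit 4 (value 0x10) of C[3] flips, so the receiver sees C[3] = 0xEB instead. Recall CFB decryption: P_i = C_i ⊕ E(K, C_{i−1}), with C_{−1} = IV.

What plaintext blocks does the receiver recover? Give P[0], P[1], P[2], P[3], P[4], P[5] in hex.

Only C[3] changed, to 0xEB. In CFB, a change in C_i flips the same bit in P_i and garbles P_{i+1}. Decrypting the received ciphertext:
P[0]: E(K, 0x6D) = 0x81; 0xA3 ⊕ 0x81 = 0x22.
P[1]: E(K, 0xA3) = 0x4F; 0xE2 ⊕ 0x4F = 0xAD.
P[2]: E(K, 0xE2) = 0x0E; 0xDD ⊕ 0x0E = 0xD3.
P[3]: E(K, 0xDD) = 0x31; 0xEB ⊕ 0x31 = 0xDA.
P[4]: E(K, 0xEB) = 0x07; 0xE8 ⊕ 0x07 = 0xEF.
P[5]: E(K, 0xE8) = 0x04; 0x42 ⊕ 0x04 = 0x46.
Blocks that differ from the original plaintext: P[3], P[4].

P[0] = 0x22, P[1] = 0xAD, P[2] = 0xD3, P[3] = 0xDA, P[4] = 0xEF, P[5] = 0x46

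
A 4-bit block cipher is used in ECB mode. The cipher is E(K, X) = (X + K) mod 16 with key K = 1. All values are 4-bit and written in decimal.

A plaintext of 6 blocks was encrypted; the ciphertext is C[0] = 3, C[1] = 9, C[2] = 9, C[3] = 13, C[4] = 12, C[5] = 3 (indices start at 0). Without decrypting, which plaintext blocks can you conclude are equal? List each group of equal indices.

ECB encrypts each block independently with the same key, so equal ciphertext blocks imply equal plaintext blocks.
C[0] = C[5] = 3, so P[0] = P[5].
C[1] = C[2] = 9, so P[1] = P[2].

P[0] = P[5]; P[1] = P[2]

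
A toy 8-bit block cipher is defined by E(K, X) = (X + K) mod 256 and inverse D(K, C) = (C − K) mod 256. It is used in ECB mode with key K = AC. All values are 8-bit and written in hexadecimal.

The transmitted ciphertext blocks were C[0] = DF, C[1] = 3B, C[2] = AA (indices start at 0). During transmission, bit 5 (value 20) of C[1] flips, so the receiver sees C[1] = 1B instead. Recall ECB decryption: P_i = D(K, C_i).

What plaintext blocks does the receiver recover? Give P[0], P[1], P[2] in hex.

Only C[1] changed, to 1B. In ECB, a change in C_i affects only P_i. Decrypting the received ciphertext:
P[0]: D(K, DF) = 33.
P[1]: D(K, 1B) = 6F.
P[2]: D(K, AA) = FE.
Blocks that differ from the original plaintext: P[1].

P[0] = 33, P[1] = 6F, P[2] = FE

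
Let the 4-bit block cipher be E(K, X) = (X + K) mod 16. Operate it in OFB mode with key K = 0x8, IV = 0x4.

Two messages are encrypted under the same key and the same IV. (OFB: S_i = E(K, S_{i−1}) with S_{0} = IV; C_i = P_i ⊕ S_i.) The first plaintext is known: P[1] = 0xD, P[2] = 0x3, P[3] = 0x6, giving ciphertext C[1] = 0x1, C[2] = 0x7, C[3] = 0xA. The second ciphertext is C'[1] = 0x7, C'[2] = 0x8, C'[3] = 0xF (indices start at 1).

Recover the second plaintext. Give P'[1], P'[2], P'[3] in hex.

In OFB with a reused IV, both messages share the same keystream S_i, so C_i ⊕ C'_i = P_i ⊕ P'_i and thus P'_i = P_i ⊕ C_i ⊕ C'_i.
P'[1]: 0xD ⊕ 0x1 ⊕ 0x7 = 0xB.
P'[2]: 0x3 ⊕ 0x7 ⊕ 0x8 = 0xC.
P'[3]: 0x6 ⊕ 0xA ⊕ 0xF = 0x3.

P'[1] = 0xB, P'[2] = 0xC, P'[3] = 0x3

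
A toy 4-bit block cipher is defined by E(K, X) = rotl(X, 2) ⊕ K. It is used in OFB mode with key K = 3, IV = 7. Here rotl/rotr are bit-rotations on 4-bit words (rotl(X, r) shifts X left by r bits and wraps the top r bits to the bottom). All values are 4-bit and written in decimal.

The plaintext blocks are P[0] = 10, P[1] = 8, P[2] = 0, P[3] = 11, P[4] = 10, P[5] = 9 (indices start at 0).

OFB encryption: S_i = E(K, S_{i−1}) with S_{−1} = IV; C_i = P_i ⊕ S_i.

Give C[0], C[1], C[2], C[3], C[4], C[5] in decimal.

C[0] = 4, C[1] = 0, C[2] = 1, C[3] = 12, C[4] = 4, C[5] = 1

C[0]: S = E(K, 7) = 14; 10 ⊕ 14 = 4.
C[1]: S = E(K, 14) = 8; 8 ⊕ 8 = 0.
C[2]: S = E(K, 8) = 1; 0 ⊕ 1 = 1.
C[3]: S = E(K, 1) = 7; 11 ⊕ 7 = 12.
C[4]: S = E(K, 7) = 14; 10 ⊕ 14 = 4.
C[5]: S = E(K, 14) = 8; 9 ⊕ 8 = 1.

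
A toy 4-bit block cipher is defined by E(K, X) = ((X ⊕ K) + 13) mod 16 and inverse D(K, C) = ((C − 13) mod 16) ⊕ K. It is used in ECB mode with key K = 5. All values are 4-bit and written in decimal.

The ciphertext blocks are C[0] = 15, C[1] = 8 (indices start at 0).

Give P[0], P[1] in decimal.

ECB decryption: P_i = D(K, C_i).
P[0]: D(K, 15) = 7.
P[1]: D(K, 8) = 14.

P[0] = 7, P[1] = 14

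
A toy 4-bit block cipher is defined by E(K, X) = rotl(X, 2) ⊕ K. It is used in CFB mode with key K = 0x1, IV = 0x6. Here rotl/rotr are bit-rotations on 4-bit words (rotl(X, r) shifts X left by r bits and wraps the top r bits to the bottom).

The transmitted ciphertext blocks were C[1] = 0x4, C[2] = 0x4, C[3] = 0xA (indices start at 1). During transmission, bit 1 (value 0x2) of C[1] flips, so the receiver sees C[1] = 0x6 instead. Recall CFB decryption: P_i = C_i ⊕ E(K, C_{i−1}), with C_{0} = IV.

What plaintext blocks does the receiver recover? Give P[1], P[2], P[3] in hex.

P[1] = 0xE, P[2] = 0xC, P[3] = 0xA

Only C[1] changed, to 0x6. In CFB, a change in C_i flips the same bit in P_i and garbles P_{i+1}. Decrypting the received ciphertext:
P[1]: E(K, 0x6) = 0x8; 0x6 ⊕ 0x8 = 0xE.
P[2]: E(K, 0x6) = 0x8; 0x4 ⊕ 0x8 = 0xC.
P[3]: E(K, 0x4) = 0x0; 0xA ⊕ 0x0 = 0xA.
Blocks that differ from the original plaintext: P[1], P[2].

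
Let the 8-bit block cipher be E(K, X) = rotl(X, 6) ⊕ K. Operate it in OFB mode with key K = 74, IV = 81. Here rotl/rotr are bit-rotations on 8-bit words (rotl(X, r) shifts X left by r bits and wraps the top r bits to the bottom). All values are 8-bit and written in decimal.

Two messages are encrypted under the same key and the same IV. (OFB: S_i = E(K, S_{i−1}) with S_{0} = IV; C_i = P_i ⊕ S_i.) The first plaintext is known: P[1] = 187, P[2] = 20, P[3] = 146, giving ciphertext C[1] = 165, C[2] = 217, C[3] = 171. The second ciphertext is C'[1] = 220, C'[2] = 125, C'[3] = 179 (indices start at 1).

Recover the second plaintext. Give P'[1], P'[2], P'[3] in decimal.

In OFB with a reused IV, both messages share the same keystream S_i, so C_i ⊕ C'_i = P_i ⊕ P'_i and thus P'_i = P_i ⊕ C_i ⊕ C'_i.
P'[1]: 187 ⊕ 165 ⊕ 220 = 194.
P'[2]: 20 ⊕ 217 ⊕ 125 = 176.
P'[3]: 146 ⊕ 171 ⊕ 179 = 138.

P'[1] = 194, P'[2] = 176, P'[3] = 138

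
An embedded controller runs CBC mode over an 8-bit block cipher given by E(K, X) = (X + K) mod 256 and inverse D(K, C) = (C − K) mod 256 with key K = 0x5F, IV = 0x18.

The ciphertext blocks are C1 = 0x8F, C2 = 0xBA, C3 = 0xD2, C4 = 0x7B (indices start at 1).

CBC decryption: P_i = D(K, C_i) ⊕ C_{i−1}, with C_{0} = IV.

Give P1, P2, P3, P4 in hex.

P1: D(K, 0x8F) = 0x30; 0x30 ⊕ 0x18 = 0x28.
P2: D(K, 0xBA) = 0x5B; 0x5B ⊕ 0x8F = 0xD4.
P3: D(K, 0xD2) = 0x73; 0x73 ⊕ 0xBA = 0xC9.
P4: D(K, 0x7B) = 0x1C; 0x1C ⊕ 0xD2 = 0xCE.

P1 = 0x28, P2 = 0xD4, P3 = 0xC9, P4 = 0xCE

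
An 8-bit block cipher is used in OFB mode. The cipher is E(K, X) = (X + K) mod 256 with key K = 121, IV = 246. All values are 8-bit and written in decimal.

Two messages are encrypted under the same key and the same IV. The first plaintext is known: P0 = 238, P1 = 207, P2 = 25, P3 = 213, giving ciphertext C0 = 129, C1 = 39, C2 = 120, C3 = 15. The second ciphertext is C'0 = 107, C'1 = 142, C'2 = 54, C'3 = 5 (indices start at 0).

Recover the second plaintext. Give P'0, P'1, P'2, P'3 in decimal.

In OFB with a reused IV, both messages share the same keystream S_i, so C_i ⊕ C'_i = P_i ⊕ P'_i and thus P'_i = P_i ⊕ C_i ⊕ C'_i.
P'0: 238 ⊕ 129 ⊕ 107 = 4.
P'1: 207 ⊕ 39 ⊕ 142 = 102.
P'2: 25 ⊕ 120 ⊕ 54 = 87.
P'3: 213 ⊕ 15 ⊕ 5 = 223.

P'0 = 4, P'1 = 102, P'2 = 87, P'3 = 223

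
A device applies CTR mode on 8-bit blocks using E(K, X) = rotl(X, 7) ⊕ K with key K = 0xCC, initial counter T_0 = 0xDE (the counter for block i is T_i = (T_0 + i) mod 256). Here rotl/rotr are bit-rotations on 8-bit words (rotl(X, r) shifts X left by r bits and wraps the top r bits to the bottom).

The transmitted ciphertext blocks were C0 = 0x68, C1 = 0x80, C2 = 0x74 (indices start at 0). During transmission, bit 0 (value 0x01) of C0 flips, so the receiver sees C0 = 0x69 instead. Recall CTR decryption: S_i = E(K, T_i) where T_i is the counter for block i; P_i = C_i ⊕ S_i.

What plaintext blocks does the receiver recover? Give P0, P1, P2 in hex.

P0 = 0xCA, P1 = 0xA3, P2 = 0xC8

Only C0 changed, to 0x69. In CTR, a change in C_i flips the same bit in P_i only; the keystream is unaffected. Decrypting the received ciphertext:
P0: T = 0xDE, S = E(K, T) = 0xA3; 0x69 ⊕ 0xA3 = 0xCA.
P1: T = 0xDF, S = E(K, T) = 0x23; 0x80 ⊕ 0x23 = 0xA3.
P2: T = 0xE0, S = E(K, T) = 0xBC; 0x74 ⊕ 0xBC = 0xC8.
Blocks that differ from the original plaintext: P0.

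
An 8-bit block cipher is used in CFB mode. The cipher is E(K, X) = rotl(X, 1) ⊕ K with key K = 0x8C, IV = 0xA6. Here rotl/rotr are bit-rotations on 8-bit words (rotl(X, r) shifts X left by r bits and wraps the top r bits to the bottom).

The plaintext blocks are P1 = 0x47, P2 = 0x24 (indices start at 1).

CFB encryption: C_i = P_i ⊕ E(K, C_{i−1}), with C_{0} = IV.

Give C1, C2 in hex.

C1 = 0x86, C2 = 0xA5

C1: E(K, 0xA6) = 0xC1; 0x47 ⊕ 0xC1 = 0x86.
C2: E(K, 0x86) = 0x81; 0x24 ⊕ 0x81 = 0xA5.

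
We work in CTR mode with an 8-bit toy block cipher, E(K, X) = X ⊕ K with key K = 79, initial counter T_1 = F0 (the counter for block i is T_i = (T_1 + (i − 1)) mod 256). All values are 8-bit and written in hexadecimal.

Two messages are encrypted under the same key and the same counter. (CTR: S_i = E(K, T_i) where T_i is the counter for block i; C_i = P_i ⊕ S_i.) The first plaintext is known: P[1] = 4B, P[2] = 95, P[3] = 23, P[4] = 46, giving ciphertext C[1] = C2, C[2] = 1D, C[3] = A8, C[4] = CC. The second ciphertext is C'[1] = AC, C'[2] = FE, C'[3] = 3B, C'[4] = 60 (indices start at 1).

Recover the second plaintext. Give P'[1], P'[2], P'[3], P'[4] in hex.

In CTR with a reused counter, both messages share the same keystream S_i, so C_i ⊕ C'_i = P_i ⊕ P'_i and thus P'_i = P_i ⊕ C_i ⊕ C'_i.
P'[1]: 4B ⊕ C2 ⊕ AC = 25.
P'[2]: 95 ⊕ 1D ⊕ FE = 76.
P'[3]: 23 ⊕ A8 ⊕ 3B = B0.
P'[4]: 46 ⊕ CC ⊕ 60 = EA.

P'[1] = 25, P'[2] = 76, P'[3] = B0, P'[4] = EA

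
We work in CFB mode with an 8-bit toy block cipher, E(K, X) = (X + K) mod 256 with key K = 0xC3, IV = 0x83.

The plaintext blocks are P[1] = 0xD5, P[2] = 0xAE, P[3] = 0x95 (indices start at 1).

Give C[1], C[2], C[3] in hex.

C[1] = 0x93, C[2] = 0xF8, C[3] = 0x2E

CFB encryption: C_i = P_i ⊕ E(K, C_{i−1}), with C_{0} = IV.
C[1]: E(K, 0x83) = 0x46; 0xD5 ⊕ 0x46 = 0x93.
C[2]: E(K, 0x93) = 0x56; 0xAE ⊕ 0x56 = 0xF8.
C[3]: E(K, 0xF8) = 0xBB; 0x95 ⊕ 0xBB = 0x2E.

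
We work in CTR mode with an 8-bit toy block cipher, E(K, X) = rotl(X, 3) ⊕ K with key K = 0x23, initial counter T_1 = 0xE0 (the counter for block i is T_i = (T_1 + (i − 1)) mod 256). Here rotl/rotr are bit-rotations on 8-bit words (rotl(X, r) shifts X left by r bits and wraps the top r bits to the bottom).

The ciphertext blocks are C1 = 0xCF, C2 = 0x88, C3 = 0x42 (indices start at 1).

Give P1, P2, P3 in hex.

CTR decryption: S_i = E(K, T_i) where T_i is the counter for block i; P_i = C_i ⊕ S_i.
P1: T = 0xE0, S = E(K, T) = 0x24; 0xCF ⊕ 0x24 = 0xEB.
P2: T = 0xE1, S = E(K, T) = 0x2C; 0x88 ⊕ 0x2C = 0xA4.
P3: T = 0xE2, S = E(K, T) = 0x34; 0x42 ⊕ 0x34 = 0x76.

P1 = 0xEB, P2 = 0xA4, P3 = 0x76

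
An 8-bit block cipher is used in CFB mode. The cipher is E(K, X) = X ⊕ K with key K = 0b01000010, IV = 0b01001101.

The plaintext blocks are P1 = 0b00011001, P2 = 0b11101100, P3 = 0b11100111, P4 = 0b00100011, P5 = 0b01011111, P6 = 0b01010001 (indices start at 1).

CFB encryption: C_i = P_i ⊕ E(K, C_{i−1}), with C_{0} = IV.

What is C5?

C5 = 0b01100001

C1: E(K, 0b01001101) = 0b00001111; 0b00011001 ⊕ 0b00001111 = 0b00010110.
C2: E(K, 0b00010110) = 0b01010100; 0b11101100 ⊕ 0b01010100 = 0b10111000.
C3: E(K, 0b10111000) = 0b11111010; 0b11100111 ⊕ 0b11111010 = 0b00011101.
C4: E(K, 0b00011101) = 0b01011111; 0b00100011 ⊕ 0b01011111 = 0b01111100.
C5: E(K, 0b01111100) = 0b00111110; 0b01011111 ⊕ 0b00111110 = 0b01100001.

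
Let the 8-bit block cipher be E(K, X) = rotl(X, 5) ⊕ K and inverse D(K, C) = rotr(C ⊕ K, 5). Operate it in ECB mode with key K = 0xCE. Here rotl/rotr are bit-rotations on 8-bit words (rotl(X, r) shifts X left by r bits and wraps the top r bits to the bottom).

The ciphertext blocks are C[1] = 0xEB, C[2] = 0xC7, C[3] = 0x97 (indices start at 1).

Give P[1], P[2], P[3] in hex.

P[1] = 0x29, P[2] = 0x48, P[3] = 0xCA

ECB decryption: P_i = D(K, C_i).
P[1]: D(K, 0xEB) = 0x29.
P[2]: D(K, 0xC7) = 0x48.
P[3]: D(K, 0x97) = 0xCA.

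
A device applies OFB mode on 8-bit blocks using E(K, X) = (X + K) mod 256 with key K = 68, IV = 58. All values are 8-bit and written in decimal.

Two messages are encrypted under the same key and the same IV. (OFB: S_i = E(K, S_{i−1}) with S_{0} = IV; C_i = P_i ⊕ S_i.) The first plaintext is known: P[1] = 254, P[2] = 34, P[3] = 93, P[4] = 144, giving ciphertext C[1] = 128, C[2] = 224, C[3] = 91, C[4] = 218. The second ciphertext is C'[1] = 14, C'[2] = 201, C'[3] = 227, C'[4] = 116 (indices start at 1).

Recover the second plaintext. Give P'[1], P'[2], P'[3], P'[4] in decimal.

In OFB with a reused IV, both messages share the same keystream S_i, so C_i ⊕ C'_i = P_i ⊕ P'_i and thus P'_i = P_i ⊕ C_i ⊕ C'_i.
P'[1]: 254 ⊕ 128 ⊕ 14 = 112.
P'[2]: 34 ⊕ 224 ⊕ 201 = 11.
P'[3]: 93 ⊕ 91 ⊕ 227 = 229.
P'[4]: 144 ⊕ 218 ⊕ 116 = 62.

P'[1] = 112, P'[2] = 11, P'[3] = 229, P'[4] = 62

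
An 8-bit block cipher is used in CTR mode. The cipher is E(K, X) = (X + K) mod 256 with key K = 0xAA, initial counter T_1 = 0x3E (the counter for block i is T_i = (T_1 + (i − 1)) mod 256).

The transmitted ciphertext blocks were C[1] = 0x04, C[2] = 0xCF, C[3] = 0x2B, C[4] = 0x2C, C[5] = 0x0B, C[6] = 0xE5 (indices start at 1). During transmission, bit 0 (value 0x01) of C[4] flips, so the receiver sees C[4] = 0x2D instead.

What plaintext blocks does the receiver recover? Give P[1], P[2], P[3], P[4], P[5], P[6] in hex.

P[1] = 0xEC, P[2] = 0x26, P[3] = 0xC1, P[4] = 0xC6, P[5] = 0xE7, P[6] = 0x08

CTR decryption: S_i = E(K, T_i) where T_i is the counter for block i; P_i = C_i ⊕ S_i.
Only C[4] changed, to 0x2D. In CTR, a change in C_i flips the same bit in P_i only; the keystream is unaffected. Decrypting the received ciphertext:
P[1]: T = 0x3E, S = E(K, T) = 0xE8; 0x04 ⊕ 0xE8 = 0xEC.
P[2]: T = 0x3F, S = E(K, T) = 0xE9; 0xCF ⊕ 0xE9 = 0x26.
P[3]: T = 0x40, S = E(K, T) = 0xEA; 0x2B ⊕ 0xEA = 0xC1.
P[4]: T = 0x41, S = E(K, T) = 0xEB; 0x2D ⊕ 0xEB = 0xC6.
P[5]: T = 0x42, S = E(K, T) = 0xEC; 0x0B ⊕ 0xEC = 0xE7.
P[6]: T = 0x43, S = E(K, T) = 0xED; 0xE5 ⊕ 0xED = 0x08.
Blocks that differ from the original plaintext: P[4].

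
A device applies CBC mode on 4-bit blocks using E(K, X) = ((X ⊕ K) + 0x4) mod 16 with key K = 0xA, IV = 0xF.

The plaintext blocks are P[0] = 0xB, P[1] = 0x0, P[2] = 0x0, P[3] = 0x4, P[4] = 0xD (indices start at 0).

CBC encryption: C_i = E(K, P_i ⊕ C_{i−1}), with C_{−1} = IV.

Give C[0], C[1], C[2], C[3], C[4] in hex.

C[0] = 0x2, C[1] = 0xC, C[2] = 0xA, C[3] = 0x8, C[4] = 0x3

C[0]: P[0] ⊕ 0xF = 0x4; E(K, 0x4) = 0x2.
C[1]: P[1] ⊕ 0x2 = 0x2; E(K, 0x2) = 0xC.
C[2]: P[2] ⊕ 0xC = 0xC; E(K, 0xC) = 0xA.
C[3]: P[3] ⊕ 0xA = 0xE; E(K, 0xE) = 0x8.
C[4]: P[4] ⊕ 0x8 = 0x5; E(K, 0x5) = 0x3.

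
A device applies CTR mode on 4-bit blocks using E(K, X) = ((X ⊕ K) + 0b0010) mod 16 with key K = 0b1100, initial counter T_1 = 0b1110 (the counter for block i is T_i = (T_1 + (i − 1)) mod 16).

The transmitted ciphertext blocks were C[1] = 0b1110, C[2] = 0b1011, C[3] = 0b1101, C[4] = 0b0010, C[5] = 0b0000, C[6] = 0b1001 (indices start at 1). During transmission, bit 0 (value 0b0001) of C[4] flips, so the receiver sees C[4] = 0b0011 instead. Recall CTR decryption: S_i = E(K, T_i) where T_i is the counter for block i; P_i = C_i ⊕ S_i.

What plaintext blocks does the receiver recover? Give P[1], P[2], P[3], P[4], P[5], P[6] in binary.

Only C[4] changed, to 0b0011. In CTR, a change in C_i flips the same bit in P_i only; the keystream is unaffected. Decrypting the received ciphertext:
P[1]: T = 0b1110, S = E(K, T) = 0b0100; 0b1110 ⊕ 0b0100 = 0b1010.
P[2]: T = 0b1111, S = E(K, T) = 0b0101; 0b1011 ⊕ 0b0101 = 0b1110.
P[3]: T = 0b0000, S = E(K, T) = 0b1110; 0b1101 ⊕ 0b1110 = 0b0011.
P[4]: T = 0b0001, S = E(K, T) = 0b1111; 0b0011 ⊕ 0b1111 = 0b1100.
P[5]: T = 0b0010, S = E(K, T) = 0b0000; 0b0000 ⊕ 0b0000 = 0b0000.
P[6]: T = 0b0011, S = E(K, T) = 0b0001; 0b1001 ⊕ 0b0001 = 0b1000.
Blocks that differ from the original plaintext: P[4].

P[1] = 0b1010, P[2] = 0b1110, P[3] = 0b0011, P[4] = 0b1100, P[5] = 0b0000, P[6] = 0b1000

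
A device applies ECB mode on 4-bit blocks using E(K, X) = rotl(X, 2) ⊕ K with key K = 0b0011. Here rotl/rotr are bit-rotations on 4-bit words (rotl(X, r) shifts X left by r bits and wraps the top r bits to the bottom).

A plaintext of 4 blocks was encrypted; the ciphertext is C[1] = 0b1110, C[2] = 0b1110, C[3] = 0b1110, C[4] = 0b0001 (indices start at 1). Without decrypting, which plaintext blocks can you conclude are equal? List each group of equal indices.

P[1] = P[2] = P[3]

ECB encrypts each block independently with the same key, so equal ciphertext blocks imply equal plaintext blocks.
C[1] = C[2] = C[3] = 0b1110, so P[1] = P[2] = P[3].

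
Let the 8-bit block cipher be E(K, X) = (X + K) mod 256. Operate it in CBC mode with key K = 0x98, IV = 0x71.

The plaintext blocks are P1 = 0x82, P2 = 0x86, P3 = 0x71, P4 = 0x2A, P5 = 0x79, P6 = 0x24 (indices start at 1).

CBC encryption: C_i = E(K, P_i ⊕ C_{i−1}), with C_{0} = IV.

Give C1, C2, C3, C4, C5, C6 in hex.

C1: P1 ⊕ 0x71 = 0xF3; E(K, 0xF3) = 0x8B.
C2: P2 ⊕ 0x8B = 0x0D; E(K, 0x0D) = 0xA5.
C3: P3 ⊕ 0xA5 = 0xD4; E(K, 0xD4) = 0x6C.
C4: P4 ⊕ 0x6C = 0x46; E(K, 0x46) = 0xDE.
C5: P5 ⊕ 0xDE = 0xA7; E(K, 0xA7) = 0x3F.
C6: P6 ⊕ 0x3F = 0x1B; E(K, 0x1B) = 0xB3.

C1 = 0x8B, C2 = 0xA5, C3 = 0x6C, C4 = 0xDE, C5 = 0x3F, C6 = 0xB3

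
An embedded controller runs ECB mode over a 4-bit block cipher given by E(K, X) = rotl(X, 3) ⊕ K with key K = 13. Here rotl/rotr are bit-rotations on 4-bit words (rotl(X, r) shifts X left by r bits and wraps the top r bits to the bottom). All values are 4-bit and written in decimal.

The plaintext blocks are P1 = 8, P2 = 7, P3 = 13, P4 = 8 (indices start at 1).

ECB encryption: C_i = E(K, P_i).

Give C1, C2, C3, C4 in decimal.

C1: E(K, 8) = 9.
C2: E(K, 7) = 6.
C3: E(K, 13) = 3.
C4: E(K, 8) = 9.

C1 = 9, C2 = 6, C3 = 3, C4 = 9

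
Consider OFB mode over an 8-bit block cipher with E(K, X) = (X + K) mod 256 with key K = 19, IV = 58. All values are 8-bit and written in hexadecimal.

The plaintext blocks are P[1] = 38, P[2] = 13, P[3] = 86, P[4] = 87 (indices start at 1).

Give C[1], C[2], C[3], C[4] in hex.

OFB encryption: S_i = E(K, S_{i−1}) with S_{0} = IV; C_i = P_i ⊕ S_i.
C[1]: S = E(K, 58) = 71; 38 ⊕ 71 = 49.
C[2]: S = E(K, 71) = 8A; 13 ⊕ 8A = 99.
C[3]: S = E(K, 8A) = A3; 86 ⊕ A3 = 25.
C[4]: S = E(K, A3) = BC; 87 ⊕ BC = 3B.

C[1] = 49, C[2] = 99, C[3] = 25, C[4] = 3B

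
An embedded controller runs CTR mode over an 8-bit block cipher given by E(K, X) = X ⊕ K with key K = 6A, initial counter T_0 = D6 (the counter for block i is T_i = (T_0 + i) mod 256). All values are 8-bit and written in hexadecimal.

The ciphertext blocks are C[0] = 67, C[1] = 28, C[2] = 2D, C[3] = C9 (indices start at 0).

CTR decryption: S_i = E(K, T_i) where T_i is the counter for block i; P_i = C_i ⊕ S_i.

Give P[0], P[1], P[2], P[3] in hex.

P[0]: T = D6, S = E(K, T) = BC; 67 ⊕ BC = DB.
P[1]: T = D7, S = E(K, T) = BD; 28 ⊕ BD = 95.
P[2]: T = D8, S = E(K, T) = B2; 2D ⊕ B2 = 9F.
P[3]: T = D9, S = E(K, T) = B3; C9 ⊕ B3 = 7A.

P[0] = DB, P[1] = 95, P[2] = 9F, P[3] = 7A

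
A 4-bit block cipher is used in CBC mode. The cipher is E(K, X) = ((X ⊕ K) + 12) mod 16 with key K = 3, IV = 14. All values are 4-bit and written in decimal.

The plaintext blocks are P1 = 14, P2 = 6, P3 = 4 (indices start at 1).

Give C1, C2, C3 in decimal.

CBC encryption: C_i = E(K, P_i ⊕ C_{i−1}), with C_{0} = IV.
C1: P1 ⊕ 14 = 0; E(K, 0) = 15.
C2: P2 ⊕ 15 = 9; E(K, 9) = 6.
C3: P3 ⊕ 6 = 2; E(K, 2) = 13.

C1 = 15, C2 = 6, C3 = 13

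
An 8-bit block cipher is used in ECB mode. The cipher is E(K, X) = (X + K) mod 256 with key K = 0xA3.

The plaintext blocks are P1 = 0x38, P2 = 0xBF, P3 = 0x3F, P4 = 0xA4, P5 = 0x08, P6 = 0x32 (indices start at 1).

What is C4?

C4 = 0x47

ECB encryption: C_i = E(K, P_i).
C4: E(K, 0xA4) = 0x47.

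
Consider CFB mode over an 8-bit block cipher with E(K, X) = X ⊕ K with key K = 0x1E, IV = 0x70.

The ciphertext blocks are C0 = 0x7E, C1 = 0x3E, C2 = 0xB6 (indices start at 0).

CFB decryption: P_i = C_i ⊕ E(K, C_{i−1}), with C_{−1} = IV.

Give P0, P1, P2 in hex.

P0: E(K, 0x70) = 0x6E; 0x7E ⊕ 0x6E = 0x10.
P1: E(K, 0x7E) = 0x60; 0x3E ⊕ 0x60 = 0x5E.
P2: E(K, 0x3E) = 0x20; 0xB6 ⊕ 0x20 = 0x96.

P0 = 0x10, P1 = 0x5E, P2 = 0x96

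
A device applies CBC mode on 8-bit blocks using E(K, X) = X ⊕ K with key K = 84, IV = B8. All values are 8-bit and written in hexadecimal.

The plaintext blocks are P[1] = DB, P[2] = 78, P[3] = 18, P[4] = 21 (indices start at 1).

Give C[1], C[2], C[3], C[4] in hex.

C[1] = E7, C[2] = 1B, C[3] = 87, C[4] = 22

CBC encryption: C_i = E(K, P_i ⊕ C_{i−1}), with C_{0} = IV.
C[1]: P[1] ⊕ B8 = 63; E(K, 63) = E7.
C[2]: P[2] ⊕ E7 = 9F; E(K, 9F) = 1B.
C[3]: P[3] ⊕ 1B = 03; E(K, 03) = 87.
C[4]: P[4] ⊕ 87 = A6; E(K, A6) = 22.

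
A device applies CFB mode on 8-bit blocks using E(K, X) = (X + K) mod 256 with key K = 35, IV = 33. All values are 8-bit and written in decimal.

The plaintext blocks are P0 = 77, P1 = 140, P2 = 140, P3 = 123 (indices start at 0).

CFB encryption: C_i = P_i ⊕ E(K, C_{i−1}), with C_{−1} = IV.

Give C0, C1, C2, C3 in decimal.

C0 = 9, C1 = 160, C2 = 79, C3 = 9

C0: E(K, 33) = 68; 77 ⊕ 68 = 9.
C1: E(K, 9) = 44; 140 ⊕ 44 = 160.
C2: E(K, 160) = 195; 140 ⊕ 195 = 79.
C3: E(K, 79) = 114; 123 ⊕ 114 = 9.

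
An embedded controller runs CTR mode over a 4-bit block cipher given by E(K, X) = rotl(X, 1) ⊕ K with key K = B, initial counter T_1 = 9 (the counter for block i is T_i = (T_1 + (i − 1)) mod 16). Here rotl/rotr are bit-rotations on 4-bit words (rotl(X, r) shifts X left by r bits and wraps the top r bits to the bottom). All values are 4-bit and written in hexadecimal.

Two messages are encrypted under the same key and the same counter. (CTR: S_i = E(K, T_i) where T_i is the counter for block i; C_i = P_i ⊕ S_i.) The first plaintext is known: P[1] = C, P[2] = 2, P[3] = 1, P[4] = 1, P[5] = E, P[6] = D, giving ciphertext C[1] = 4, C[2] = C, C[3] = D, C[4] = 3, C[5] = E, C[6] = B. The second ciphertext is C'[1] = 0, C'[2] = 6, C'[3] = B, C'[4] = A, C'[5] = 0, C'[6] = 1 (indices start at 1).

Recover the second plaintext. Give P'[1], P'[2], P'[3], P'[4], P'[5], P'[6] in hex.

P'[1] = 8, P'[2] = 8, P'[3] = 7, P'[4] = 8, P'[5] = 0, P'[6] = 7

In CTR with a reused counter, both messages share the same keystream S_i, so C_i ⊕ C'_i = P_i ⊕ P'_i and thus P'_i = P_i ⊕ C_i ⊕ C'_i.
P'[1]: C ⊕ 4 ⊕ 0 = 8.
P'[2]: 2 ⊕ C ⊕ 6 = 8.
P'[3]: 1 ⊕ D ⊕ B = 7.
P'[4]: 1 ⊕ 3 ⊕ A = 8.
P'[5]: E ⊕ E ⊕ 0 = 0.
P'[6]: D ⊕ B ⊕ 1 = 7.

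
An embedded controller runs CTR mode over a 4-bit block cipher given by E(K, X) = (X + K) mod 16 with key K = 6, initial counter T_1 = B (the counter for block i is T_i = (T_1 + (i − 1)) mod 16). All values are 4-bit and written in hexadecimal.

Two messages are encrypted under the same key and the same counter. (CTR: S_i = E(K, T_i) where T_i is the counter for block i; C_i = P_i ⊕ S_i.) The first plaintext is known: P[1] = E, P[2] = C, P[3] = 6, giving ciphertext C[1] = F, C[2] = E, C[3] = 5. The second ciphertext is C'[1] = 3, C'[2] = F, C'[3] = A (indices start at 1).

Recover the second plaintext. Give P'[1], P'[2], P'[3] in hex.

P'[1] = 2, P'[2] = D, P'[3] = 9

In CTR with a reused counter, both messages share the same keystream S_i, so C_i ⊕ C'_i = P_i ⊕ P'_i and thus P'_i = P_i ⊕ C_i ⊕ C'_i.
P'[1]: E ⊕ F ⊕ 3 = 2.
P'[2]: C ⊕ E ⊕ F = D.
P'[3]: 6 ⊕ 5 ⊕ A = 9.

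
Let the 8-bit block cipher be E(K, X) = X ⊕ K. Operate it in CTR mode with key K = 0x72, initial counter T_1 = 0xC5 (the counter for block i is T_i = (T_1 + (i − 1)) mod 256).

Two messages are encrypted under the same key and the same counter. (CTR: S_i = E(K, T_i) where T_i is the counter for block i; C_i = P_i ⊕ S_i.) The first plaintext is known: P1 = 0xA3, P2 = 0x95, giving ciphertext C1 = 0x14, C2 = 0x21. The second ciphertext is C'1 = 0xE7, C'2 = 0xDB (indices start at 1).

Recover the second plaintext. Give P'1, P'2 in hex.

In CTR with a reused counter, both messages share the same keystream S_i, so C_i ⊕ C'_i = P_i ⊕ P'_i and thus P'_i = P_i ⊕ C_i ⊕ C'_i.
P'1: 0xA3 ⊕ 0x14 ⊕ 0xE7 = 0x50.
P'2: 0x95 ⊕ 0x21 ⊕ 0xDB = 0x6F.

P'1 = 0x50, P'2 = 0x6F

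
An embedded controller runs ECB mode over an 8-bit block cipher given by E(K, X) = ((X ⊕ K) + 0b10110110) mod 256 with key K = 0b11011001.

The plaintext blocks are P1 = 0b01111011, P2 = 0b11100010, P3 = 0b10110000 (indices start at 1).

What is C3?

C3 = 0b00011111

ECB encryption: C_i = E(K, P_i).
C3: E(K, 0b10110000) = 0b00011111.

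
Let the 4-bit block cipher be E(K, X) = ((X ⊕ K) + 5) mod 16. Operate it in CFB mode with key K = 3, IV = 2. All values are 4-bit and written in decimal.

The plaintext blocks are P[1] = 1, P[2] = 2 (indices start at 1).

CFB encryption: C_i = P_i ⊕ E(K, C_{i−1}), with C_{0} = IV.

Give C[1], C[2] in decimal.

C[1]: E(K, 2) = 6; 1 ⊕ 6 = 7.
C[2]: E(K, 7) = 9; 2 ⊕ 9 = 11.

C[1] = 7, C[2] = 11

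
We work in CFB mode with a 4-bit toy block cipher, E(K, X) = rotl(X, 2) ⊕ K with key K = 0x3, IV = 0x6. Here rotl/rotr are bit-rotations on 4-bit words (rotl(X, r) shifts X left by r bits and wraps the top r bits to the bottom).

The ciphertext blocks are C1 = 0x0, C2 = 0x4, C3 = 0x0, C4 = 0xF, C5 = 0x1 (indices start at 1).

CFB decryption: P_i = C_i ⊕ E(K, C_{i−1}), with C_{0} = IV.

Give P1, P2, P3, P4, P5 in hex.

P1: E(K, 0x6) = 0xA; 0x0 ⊕ 0xA = 0xA.
P2: E(K, 0x0) = 0x3; 0x4 ⊕ 0x3 = 0x7.
P3: E(K, 0x4) = 0x2; 0x0 ⊕ 0x2 = 0x2.
P4: E(K, 0x0) = 0x3; 0xF ⊕ 0x3 = 0xC.
P5: E(K, 0xF) = 0xC; 0x1 ⊕ 0xC = 0xD.

P1 = 0xA, P2 = 0x7, P3 = 0x2, P4 = 0xC, P5 = 0xD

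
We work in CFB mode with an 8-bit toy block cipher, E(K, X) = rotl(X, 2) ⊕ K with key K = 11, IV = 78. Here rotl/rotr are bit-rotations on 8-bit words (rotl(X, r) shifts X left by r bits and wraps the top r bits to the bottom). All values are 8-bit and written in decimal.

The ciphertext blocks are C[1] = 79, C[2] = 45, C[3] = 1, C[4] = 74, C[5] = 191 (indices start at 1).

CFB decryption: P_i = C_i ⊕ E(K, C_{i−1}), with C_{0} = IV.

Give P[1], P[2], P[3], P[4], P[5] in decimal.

P[1]: E(K, 78) = 50; 79 ⊕ 50 = 125.
P[2]: E(K, 79) = 54; 45 ⊕ 54 = 27.
P[3]: E(K, 45) = 191; 1 ⊕ 191 = 190.
P[4]: E(K, 1) = 15; 74 ⊕ 15 = 69.
P[5]: E(K, 74) = 34; 191 ⊕ 34 = 157.

P[1] = 125, P[2] = 27, P[3] = 190, P[4] = 69, P[5] = 157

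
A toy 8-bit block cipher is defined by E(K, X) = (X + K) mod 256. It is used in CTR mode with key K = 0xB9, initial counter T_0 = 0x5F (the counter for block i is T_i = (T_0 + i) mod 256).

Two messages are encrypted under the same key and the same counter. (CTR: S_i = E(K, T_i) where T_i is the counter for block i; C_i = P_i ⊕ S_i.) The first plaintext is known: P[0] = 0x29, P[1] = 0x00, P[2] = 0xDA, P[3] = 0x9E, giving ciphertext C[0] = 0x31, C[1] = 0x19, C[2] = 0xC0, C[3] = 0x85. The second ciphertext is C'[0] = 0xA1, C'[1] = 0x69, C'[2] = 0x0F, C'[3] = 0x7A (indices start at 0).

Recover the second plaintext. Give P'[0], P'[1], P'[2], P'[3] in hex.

P'[0] = 0xB9, P'[1] = 0x70, P'[2] = 0x15, P'[3] = 0x61

In CTR with a reused counter, both messages share the same keystream S_i, so C_i ⊕ C'_i = P_i ⊕ P'_i and thus P'_i = P_i ⊕ C_i ⊕ C'_i.
P'[0]: 0x29 ⊕ 0x31 ⊕ 0xA1 = 0xB9.
P'[1]: 0x00 ⊕ 0x19 ⊕ 0x69 = 0x70.
P'[2]: 0xDA ⊕ 0xC0 ⊕ 0x0F = 0x15.
P'[3]: 0x9E ⊕ 0x85 ⊕ 0x7A = 0x61.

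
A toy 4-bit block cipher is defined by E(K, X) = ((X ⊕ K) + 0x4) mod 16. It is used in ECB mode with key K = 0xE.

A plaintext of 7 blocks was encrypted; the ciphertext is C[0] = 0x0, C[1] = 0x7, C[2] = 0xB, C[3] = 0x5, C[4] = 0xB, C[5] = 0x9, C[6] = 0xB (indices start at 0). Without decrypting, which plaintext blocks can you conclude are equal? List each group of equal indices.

P[2] = P[4] = P[6]

ECB encrypts each block independently with the same key, so equal ciphertext blocks imply equal plaintext blocks.
C[2] = C[4] = C[6] = 0xB, so P[2] = P[4] = P[6].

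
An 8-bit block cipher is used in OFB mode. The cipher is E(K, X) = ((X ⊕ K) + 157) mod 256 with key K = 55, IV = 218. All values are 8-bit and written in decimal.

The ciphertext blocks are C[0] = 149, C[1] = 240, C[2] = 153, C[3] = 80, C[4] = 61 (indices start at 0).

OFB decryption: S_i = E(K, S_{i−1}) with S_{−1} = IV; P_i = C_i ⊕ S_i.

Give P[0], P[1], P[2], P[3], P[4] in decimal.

P[0] = 31, P[1] = 170, P[2] = 147, P[3] = 138, P[4] = 183

P[0]: S = E(K, 218) = 138; 149 ⊕ 138 = 31.
P[1]: S = E(K, 138) = 90; 240 ⊕ 90 = 170.
P[2]: S = E(K, 90) = 10; 153 ⊕ 10 = 147.
P[3]: S = E(K, 10) = 218; 80 ⊕ 218 = 138.
P[4]: S = E(K, 218) = 138; 61 ⊕ 138 = 183.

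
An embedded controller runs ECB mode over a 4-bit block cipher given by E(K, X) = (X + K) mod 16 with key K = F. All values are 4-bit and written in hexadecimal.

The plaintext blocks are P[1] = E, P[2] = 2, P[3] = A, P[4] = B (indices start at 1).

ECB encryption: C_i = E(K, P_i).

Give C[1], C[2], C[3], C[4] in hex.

C[1] = D, C[2] = 1, C[3] = 9, C[4] = A

C[1]: E(K, E) = D.
C[2]: E(K, 2) = 1.
C[3]: E(K, A) = 9.
C[4]: E(K, B) = A.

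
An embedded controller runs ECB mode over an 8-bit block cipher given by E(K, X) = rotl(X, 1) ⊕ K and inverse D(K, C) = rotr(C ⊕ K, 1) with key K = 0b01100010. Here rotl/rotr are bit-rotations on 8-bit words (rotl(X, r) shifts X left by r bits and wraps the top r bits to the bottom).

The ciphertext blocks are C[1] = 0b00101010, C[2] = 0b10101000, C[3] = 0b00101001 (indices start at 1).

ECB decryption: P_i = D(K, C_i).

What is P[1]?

P[1]: D(K, 0b00101010) = 0b00100100.

P[1] = 0b00100100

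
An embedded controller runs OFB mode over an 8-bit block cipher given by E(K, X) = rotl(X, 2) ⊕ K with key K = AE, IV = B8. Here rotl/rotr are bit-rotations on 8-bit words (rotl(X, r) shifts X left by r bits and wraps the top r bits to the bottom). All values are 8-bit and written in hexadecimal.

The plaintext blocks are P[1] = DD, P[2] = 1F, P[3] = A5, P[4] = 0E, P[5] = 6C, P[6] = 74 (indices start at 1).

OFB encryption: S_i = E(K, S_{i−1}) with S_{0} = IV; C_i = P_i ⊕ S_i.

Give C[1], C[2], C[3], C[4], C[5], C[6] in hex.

C[1] = 91, C[2] = 80, C[3] = 75, C[4] = E3, C[5] = 75, C[6] = BE

C[1]: S = E(K, B8) = 4C; DD ⊕ 4C = 91.
C[2]: S = E(K, 4C) = 9F; 1F ⊕ 9F = 80.
C[3]: S = E(K, 9F) = D0; A5 ⊕ D0 = 75.
C[4]: S = E(K, D0) = ED; 0E ⊕ ED = E3.
C[5]: S = E(K, ED) = 19; 6C ⊕ 19 = 75.
C[6]: S = E(K, 19) = CA; 74 ⊕ CA = BE.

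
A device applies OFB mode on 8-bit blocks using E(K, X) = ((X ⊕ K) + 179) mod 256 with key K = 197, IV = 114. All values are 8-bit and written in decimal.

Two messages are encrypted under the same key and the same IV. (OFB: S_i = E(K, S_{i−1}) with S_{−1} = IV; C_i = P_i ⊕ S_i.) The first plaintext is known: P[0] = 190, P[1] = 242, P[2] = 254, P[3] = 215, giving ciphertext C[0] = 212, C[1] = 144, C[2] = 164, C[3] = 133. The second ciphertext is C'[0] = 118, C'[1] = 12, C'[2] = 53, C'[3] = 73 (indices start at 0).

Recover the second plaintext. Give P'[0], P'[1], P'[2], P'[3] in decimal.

In OFB with a reused IV, both messages share the same keystream S_i, so C_i ⊕ C'_i = P_i ⊕ P'_i and thus P'_i = P_i ⊕ C_i ⊕ C'_i.
P'[0]: 190 ⊕ 212 ⊕ 118 = 28.
P'[1]: 242 ⊕ 144 ⊕ 12 = 110.
P'[2]: 254 ⊕ 164 ⊕ 53 = 111.
P'[3]: 215 ⊕ 133 ⊕ 73 = 27.

P'[0] = 28, P'[1] = 110, P'[2] = 111, P'[3] = 27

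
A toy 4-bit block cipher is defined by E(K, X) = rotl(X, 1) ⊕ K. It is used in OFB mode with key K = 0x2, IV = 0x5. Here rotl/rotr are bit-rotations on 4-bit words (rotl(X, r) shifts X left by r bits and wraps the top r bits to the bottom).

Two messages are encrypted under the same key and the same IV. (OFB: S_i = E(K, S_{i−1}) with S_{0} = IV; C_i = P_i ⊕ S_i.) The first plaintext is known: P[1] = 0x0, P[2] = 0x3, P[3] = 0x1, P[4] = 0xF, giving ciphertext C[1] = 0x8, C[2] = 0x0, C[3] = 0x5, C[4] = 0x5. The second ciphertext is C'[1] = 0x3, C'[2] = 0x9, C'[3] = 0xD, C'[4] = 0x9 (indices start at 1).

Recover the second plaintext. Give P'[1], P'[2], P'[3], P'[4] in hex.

P'[1] = 0xB, P'[2] = 0xA, P'[3] = 0x9, P'[4] = 0x3

In OFB with a reused IV, both messages share the same keystream S_i, so C_i ⊕ C'_i = P_i ⊕ P'_i and thus P'_i = P_i ⊕ C_i ⊕ C'_i.
P'[1]: 0x0 ⊕ 0x8 ⊕ 0x3 = 0xB.
P'[2]: 0x3 ⊕ 0x0 ⊕ 0x9 = 0xA.
P'[3]: 0x1 ⊕ 0x5 ⊕ 0xD = 0x9.
P'[4]: 0xF ⊕ 0x5 ⊕ 0x9 = 0x3.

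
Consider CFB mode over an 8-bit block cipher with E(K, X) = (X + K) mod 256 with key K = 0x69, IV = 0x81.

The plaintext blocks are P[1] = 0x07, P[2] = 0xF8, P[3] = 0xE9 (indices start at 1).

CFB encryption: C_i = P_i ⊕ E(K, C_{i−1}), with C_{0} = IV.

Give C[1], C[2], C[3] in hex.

C[1]: E(K, 0x81) = 0xEA; 0x07 ⊕ 0xEA = 0xED.
C[2]: E(K, 0xED) = 0x56; 0xF8 ⊕ 0x56 = 0xAE.
C[3]: E(K, 0xAE) = 0x17; 0xE9 ⊕ 0x17 = 0xFE.

C[1] = 0xED, C[2] = 0xAE, C[3] = 0xFE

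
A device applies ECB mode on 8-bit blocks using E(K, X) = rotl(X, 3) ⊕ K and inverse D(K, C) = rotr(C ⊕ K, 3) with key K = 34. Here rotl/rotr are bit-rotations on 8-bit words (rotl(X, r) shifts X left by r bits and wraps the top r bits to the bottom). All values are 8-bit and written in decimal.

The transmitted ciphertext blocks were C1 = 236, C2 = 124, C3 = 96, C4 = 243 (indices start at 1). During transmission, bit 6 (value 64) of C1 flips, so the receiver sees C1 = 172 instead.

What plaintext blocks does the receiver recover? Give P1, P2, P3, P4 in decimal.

ECB decryption: P_i = D(K, C_i).
Only C1 changed, to 172. In ECB, a change in C_i affects only P_i. Decrypting the received ciphertext:
P1: D(K, 172) = 209.
P2: D(K, 124) = 203.
P3: D(K, 96) = 72.
P4: D(K, 243) = 58.
Blocks that differ from the original plaintext: P1.

P1 = 209, P2 = 203, P3 = 72, P4 = 58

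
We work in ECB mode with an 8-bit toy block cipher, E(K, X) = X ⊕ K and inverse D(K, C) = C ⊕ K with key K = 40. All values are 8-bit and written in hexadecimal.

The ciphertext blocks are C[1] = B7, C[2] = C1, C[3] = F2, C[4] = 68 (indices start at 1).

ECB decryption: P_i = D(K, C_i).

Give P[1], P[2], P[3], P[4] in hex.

P[1] = F7, P[2] = 81, P[3] = B2, P[4] = 28

P[1]: D(K, B7) = F7.
P[2]: D(K, C1) = 81.
P[3]: D(K, F2) = B2.
P[4]: D(K, 68) = 28.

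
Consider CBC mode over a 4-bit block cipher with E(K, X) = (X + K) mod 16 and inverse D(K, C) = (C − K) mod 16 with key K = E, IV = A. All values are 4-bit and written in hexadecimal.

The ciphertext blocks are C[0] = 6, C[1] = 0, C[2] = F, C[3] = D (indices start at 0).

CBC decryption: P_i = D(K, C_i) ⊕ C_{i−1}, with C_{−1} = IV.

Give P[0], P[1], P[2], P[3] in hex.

P[0]: D(K, 6) = 8; 8 ⊕ A = 2.
P[1]: D(K, 0) = 2; 2 ⊕ 6 = 4.
P[2]: D(K, F) = 1; 1 ⊕ 0 = 1.
P[3]: D(K, D) = F; F ⊕ F = 0.

P[0] = 2, P[1] = 4, P[2] = 1, P[3] = 0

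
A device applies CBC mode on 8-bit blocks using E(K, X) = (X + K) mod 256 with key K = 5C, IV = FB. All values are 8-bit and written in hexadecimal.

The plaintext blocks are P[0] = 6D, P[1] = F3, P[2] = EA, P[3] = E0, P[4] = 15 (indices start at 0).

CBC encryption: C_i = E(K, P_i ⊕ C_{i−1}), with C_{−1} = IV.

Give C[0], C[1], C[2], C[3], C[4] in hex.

C[0]: P[0] ⊕ FB = 96; E(K, 96) = F2.
C[1]: P[1] ⊕ F2 = 01; E(K, 01) = 5D.
C[2]: P[2] ⊕ 5D = B7; E(K, B7) = 13.
C[3]: P[3] ⊕ 13 = F3; E(K, F3) = 4F.
C[4]: P[4] ⊕ 4F = 5A; E(K, 5A) = B6.

C[0] = F2, C[1] = 5D, C[2] = 13, C[3] = 4F, C[4] = B6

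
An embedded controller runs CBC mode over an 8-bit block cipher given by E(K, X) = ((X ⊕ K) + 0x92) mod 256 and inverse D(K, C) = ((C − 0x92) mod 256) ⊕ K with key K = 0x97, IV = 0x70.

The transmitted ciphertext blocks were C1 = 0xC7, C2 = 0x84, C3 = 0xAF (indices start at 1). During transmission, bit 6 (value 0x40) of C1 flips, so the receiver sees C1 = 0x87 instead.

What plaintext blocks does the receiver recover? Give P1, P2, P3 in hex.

P1 = 0x12, P2 = 0xE2, P3 = 0x0E

CBC decryption: P_i = D(K, C_i) ⊕ C_{i−1}, with C_{0} = IV.
Only C1 changed, to 0x87. In CBC, a change in C_i garbles P_i and flips the same bit in P_{i+1}. Decrypting the received ciphertext:
P1: D(K, 0x87) = 0x62; 0x62 ⊕ 0x70 = 0x12.
P2: D(K, 0x84) = 0x65; 0x65 ⊕ 0x87 = 0xE2.
P3: D(K, 0xAF) = 0x8A; 0x8A ⊕ 0x84 = 0x0E.
Blocks that differ from the original plaintext: P1, P2.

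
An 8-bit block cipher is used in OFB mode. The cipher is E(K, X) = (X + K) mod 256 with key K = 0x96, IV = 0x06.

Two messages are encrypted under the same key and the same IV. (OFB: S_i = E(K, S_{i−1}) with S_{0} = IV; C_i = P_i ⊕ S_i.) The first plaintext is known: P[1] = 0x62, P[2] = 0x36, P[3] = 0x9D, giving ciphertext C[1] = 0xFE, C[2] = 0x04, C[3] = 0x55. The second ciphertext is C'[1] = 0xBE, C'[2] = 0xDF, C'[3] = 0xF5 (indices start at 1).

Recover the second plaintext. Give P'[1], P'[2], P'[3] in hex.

P'[1] = 0x22, P'[2] = 0xED, P'[3] = 0x3D

In OFB with a reused IV, both messages share the same keystream S_i, so C_i ⊕ C'_i = P_i ⊕ P'_i and thus P'_i = P_i ⊕ C_i ⊕ C'_i.
P'[1]: 0x62 ⊕ 0xFE ⊕ 0xBE = 0x22.
P'[2]: 0x36 ⊕ 0x04 ⊕ 0xDF = 0xED.
P'[3]: 0x9D ⊕ 0x55 ⊕ 0xF5 = 0x3D.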